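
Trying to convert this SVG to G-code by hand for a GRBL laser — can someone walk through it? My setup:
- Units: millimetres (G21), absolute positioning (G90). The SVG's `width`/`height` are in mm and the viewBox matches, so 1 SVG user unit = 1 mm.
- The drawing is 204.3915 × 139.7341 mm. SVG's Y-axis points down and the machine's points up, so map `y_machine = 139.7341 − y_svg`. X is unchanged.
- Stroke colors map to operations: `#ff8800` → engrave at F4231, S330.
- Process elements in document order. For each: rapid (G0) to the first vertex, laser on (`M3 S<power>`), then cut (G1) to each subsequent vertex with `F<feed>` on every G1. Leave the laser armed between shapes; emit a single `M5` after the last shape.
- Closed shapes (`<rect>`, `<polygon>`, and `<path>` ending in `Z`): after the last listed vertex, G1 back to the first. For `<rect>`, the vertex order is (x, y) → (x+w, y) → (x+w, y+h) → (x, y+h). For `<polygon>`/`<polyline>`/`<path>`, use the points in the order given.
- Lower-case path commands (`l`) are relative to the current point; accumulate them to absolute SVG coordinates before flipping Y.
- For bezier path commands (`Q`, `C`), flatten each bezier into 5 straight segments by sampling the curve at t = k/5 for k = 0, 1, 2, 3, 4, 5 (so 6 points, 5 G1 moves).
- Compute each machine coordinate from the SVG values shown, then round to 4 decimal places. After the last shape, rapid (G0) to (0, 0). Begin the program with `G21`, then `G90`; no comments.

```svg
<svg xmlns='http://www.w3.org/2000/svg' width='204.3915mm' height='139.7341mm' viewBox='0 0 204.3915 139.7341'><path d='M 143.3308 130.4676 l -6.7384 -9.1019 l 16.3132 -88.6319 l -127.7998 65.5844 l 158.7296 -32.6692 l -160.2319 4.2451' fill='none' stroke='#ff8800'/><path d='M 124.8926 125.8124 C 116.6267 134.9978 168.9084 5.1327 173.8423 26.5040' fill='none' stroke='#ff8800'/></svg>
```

G21
G90
G0 X143.3308 Y9.2665
M3 S330
G1 X136.5924 Y18.3684 F4231
G1 X152.9056 Y107.0003 F4231
G1 X25.1058 Y41.4159 F4231
G1 X183.8354 Y74.0851 F4231
G1 X23.6035 Y69.8400 F4231
G0 X124.8926 Y13.9217
M3 S330
G1 X126.3356 Y22.7742 F4231
G1 X137.1311 Y51.0651 F4231
G1 X152.1000 Y84.8605 F4231
G1 X166.0634 Y110.2268 F4231
G1 X173.8423 Y113.2301 F4231
M5
G0 X0.0000 Y0.0000

Since the viewBox matches the mm dimensions, user units are millimetres directly. The only transform is the Y-flip y_m = 139.7341 − y_svg.

Shape 1 is a open polyline drawn with `<path>`. Its stroke #ff8800 means engrave at S330, F4231. After flipping Y the toolpath is (143.3308,9.2665) → (136.5924,18.3684) → (152.9056,107.0003) → (25.1058,41.4159) → (183.8354,74.0851) → (23.6035,69.8400).

Shape 2 is a cubic bezier drawn with `<path>`. Its stroke #ff8800 means engrave at S330, F4231. After flipping Y the toolpath is (124.8926,13.9217) → (126.3356,22.7742) → (137.1311,51.0651) → (152.1000,84.8605) → (166.0634,110.2268) → (173.8423,113.2301).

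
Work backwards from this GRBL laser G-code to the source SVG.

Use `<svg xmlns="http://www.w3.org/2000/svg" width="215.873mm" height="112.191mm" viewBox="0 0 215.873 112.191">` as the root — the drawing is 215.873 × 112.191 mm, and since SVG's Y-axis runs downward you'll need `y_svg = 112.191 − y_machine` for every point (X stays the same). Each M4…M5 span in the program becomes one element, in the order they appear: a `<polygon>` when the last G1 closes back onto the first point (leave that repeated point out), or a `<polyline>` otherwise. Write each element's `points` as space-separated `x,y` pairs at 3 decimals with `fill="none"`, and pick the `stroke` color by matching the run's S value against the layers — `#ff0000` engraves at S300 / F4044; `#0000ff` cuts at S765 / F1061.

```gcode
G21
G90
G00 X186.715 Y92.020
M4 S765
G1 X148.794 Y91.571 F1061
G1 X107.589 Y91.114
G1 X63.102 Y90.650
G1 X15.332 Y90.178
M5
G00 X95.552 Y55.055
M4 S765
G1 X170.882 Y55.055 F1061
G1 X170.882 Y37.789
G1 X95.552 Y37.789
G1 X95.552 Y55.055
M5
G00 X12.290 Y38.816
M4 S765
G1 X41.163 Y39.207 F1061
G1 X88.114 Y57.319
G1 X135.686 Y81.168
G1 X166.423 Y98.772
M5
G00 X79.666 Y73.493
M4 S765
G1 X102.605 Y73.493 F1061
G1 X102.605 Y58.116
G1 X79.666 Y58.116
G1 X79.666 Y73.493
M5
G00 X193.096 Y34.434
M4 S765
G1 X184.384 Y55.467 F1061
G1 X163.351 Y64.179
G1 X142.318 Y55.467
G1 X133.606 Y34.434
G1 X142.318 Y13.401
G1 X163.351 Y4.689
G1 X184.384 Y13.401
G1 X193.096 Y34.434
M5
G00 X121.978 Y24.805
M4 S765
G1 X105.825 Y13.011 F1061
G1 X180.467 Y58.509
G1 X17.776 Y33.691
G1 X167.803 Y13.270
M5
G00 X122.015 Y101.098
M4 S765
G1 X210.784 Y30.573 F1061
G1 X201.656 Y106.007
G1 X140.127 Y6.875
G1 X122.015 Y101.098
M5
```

Machine Y-up, SVG Y-down with viewBox height 112.191, so y_svg = 112.191 − y_machine; X carries over. Every run uses S765, so all elements get stroke `#0000ff` (cut).

Run 1: The run is open, so emit a `<polyline>` with points (Y-flipped): 186.715,20.171 148.794,20.620 107.589,21.077 63.102,21.541 15.332,22.013.

Run 2: The run returns to its start, so emit a `<polygon>` with points (Y-flipped): 95.552,57.136 170.882,57.136 170.882,74.402 95.552,74.402.

Run 3: The run is open, so emit a `<polyline>` with points (Y-flipped): 12.290,73.375 41.163,72.984 88.114,54.872 135.686,31.023 166.423,13.419.

Run 4: The run returns to its start, so emit a `<polygon>` with points (Y-flipped): 79.666,38.698 102.605,38.698 102.605,54.075 79.666,54.075.

Run 5: The run returns to its start, so emit a `<polygon>` with points (Y-flipped): 193.096,77.757 184.384,56.724 163.351,48.012 142.318,56.724 133.606,77.757 142.318,98.790 163.351,107.502 184.384,98.790.

Run 6: The run is open, so emit a `<polyline>` with points (Y-flipped): 121.978,87.386 105.825,99.180 180.467,53.682 17.776,78.500 167.803,98.921.

Run 7: The run returns to its start, so emit a `<polygon>` with points (Y-flipped): 122.015,11.093 210.784,81.618 201.656,6.184 140.127,105.316.

<svg xmlns="http://www.w3.org/2000/svg" width="215.873mm" height="112.191mm" viewBox="0 0 215.873 112.191">
  <polyline points="186.715,20.171 148.794,20.620 107.589,21.077 63.102,21.541 15.332,22.013" fill="none" stroke="#0000ff"/>
  <polygon points="95.552,57.136 170.882,57.136 170.882,74.402 95.552,74.402" fill="none" stroke="#0000ff"/>
  <polyline points="12.290,73.375 41.163,72.984 88.114,54.872 135.686,31.023 166.423,13.419" fill="none" stroke="#0000ff"/>
  <polygon points="79.666,38.698 102.605,38.698 102.605,54.075 79.666,54.075" fill="none" stroke="#0000ff"/>
  <polygon points="193.096,77.757 184.384,56.724 163.351,48.012 142.318,56.724 133.606,77.757 142.318,98.790 163.351,107.502 184.384,98.790" fill="none" stroke="#0000ff"/>
  <polyline points="121.978,87.386 105.825,99.180 180.467,53.682 17.776,78.500 167.803,98.921" fill="none" stroke="#0000ff"/>
  <polygon points="122.015,11.093 210.784,81.618 201.656,6.184 140.127,105.316" fill="none" stroke="#0000ff"/>
</svg>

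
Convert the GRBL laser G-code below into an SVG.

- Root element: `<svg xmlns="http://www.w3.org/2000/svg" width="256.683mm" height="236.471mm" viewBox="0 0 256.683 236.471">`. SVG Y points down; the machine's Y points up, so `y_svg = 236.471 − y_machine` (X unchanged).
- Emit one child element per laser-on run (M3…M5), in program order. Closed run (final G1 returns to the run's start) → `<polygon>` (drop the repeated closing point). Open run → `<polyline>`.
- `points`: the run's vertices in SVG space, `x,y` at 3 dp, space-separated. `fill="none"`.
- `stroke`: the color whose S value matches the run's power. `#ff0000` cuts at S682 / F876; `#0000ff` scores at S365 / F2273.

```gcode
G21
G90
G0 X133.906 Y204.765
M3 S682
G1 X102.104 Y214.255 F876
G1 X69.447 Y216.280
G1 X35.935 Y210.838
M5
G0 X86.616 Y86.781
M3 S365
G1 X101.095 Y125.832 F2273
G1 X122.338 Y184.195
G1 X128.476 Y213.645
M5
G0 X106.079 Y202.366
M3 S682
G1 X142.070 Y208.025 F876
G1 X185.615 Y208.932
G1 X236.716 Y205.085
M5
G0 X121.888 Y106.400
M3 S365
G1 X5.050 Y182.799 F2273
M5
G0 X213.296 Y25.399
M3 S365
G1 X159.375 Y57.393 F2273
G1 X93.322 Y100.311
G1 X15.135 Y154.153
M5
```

<svg xmlns="http://www.w3.org/2000/svg" width="256.683mm" height="236.471mm" viewBox="0 0 256.683 236.471">
  <polyline points="133.906,31.706 102.104,22.216 69.447,20.191 35.935,25.633" fill="none" stroke="#ff0000"/>
  <polyline points="86.616,149.690 101.095,110.639 122.338,52.276 128.476,22.826" fill="none" stroke="#0000ff"/>
  <polyline points="106.079,34.105 142.070,28.446 185.615,27.539 236.716,31.386" fill="none" stroke="#ff0000"/>
  <polyline points="121.888,130.071 5.050,53.672" fill="none" stroke="#0000ff"/>
  <polyline points="213.296,211.072 159.375,179.078 93.322,136.160 15.135,82.318" fill="none" stroke="#0000ff"/>
</svg>

y_svg = 236.471 − y_m.

[1] S682→`#ff0000` (cut); open run; points: 133.906,31.706 102.104,22.216 69.447,20.191 35.935,25.633

[2] S365→`#0000ff` (score); open run; points: 86.616,149.690 101.095,110.639 122.338,52.276 128.476,22.826

[3] S682→`#ff0000` (cut); open run; points: 106.079,34.105 142.070,28.446 185.615,27.539 236.716,31.386

[4] S365→`#0000ff` (score); open run; points: 121.888,130.071 5.050,53.672

[5] S365→`#0000ff` (score); open run; points: 213.296,211.072 159.375,179.078 93.322,136.160 15.135,82.318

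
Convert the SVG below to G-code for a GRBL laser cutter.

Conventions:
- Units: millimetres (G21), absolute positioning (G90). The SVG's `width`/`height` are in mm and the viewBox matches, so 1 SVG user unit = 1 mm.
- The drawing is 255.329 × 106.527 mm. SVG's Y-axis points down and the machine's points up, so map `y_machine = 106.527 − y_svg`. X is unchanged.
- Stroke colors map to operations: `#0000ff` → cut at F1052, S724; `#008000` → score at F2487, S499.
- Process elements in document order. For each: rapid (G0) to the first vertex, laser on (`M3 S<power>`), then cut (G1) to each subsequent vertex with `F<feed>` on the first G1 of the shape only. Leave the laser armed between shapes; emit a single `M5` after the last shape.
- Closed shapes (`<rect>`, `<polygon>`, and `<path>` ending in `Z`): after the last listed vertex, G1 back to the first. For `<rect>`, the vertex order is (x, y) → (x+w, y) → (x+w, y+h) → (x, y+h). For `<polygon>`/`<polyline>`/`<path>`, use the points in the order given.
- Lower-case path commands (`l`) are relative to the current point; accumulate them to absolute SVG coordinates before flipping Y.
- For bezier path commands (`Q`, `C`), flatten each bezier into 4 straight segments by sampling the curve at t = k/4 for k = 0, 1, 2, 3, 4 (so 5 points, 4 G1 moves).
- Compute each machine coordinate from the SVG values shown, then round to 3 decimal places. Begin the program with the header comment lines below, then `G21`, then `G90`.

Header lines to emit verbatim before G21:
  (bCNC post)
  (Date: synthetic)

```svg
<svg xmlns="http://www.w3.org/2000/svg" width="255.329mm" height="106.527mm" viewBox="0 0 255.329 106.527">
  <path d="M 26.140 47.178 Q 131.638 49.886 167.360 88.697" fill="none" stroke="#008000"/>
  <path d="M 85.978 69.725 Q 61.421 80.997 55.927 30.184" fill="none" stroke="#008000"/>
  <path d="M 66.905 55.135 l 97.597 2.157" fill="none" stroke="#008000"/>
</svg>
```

(bCNC post)
(Date: synthetic)
G21
G90
G0 X26.140 Y59.349
M3 S499
G1 X74.528 Y55.739 F2487
G1 X114.194 Y47.615
G1 X145.138 Y34.979
G1 X167.360 Y17.830
G0 X85.978 Y36.802
M3 S499
G1 X74.891 Y35.046 F2487
G1 X66.187 Y41.051
G1 X59.865 Y54.817
G1 X55.927 Y76.343
G0 X66.905 Y51.392
M3 S499
G1 X164.502 Y49.235 F2487
M5

1 u = 1 mm; y_m = 106.527 − y.

[1] `<path>` quadratic bezier, #008000→score S499 F2487: (26.140,59.349) → (74.528,55.739) → (114.194,47.615) → (145.138,34.979) → (167.360,17.830)

[2] `<path>` quadratic bezier, #008000→score S499 F2487: (85.978,36.802) → (74.891,35.046) → (66.187,41.051) → (59.865,54.817) → (55.927,76.343)

[3] `<path>` line segment, #008000→score S499 F2487: (66.905,51.392) → (164.502,49.235)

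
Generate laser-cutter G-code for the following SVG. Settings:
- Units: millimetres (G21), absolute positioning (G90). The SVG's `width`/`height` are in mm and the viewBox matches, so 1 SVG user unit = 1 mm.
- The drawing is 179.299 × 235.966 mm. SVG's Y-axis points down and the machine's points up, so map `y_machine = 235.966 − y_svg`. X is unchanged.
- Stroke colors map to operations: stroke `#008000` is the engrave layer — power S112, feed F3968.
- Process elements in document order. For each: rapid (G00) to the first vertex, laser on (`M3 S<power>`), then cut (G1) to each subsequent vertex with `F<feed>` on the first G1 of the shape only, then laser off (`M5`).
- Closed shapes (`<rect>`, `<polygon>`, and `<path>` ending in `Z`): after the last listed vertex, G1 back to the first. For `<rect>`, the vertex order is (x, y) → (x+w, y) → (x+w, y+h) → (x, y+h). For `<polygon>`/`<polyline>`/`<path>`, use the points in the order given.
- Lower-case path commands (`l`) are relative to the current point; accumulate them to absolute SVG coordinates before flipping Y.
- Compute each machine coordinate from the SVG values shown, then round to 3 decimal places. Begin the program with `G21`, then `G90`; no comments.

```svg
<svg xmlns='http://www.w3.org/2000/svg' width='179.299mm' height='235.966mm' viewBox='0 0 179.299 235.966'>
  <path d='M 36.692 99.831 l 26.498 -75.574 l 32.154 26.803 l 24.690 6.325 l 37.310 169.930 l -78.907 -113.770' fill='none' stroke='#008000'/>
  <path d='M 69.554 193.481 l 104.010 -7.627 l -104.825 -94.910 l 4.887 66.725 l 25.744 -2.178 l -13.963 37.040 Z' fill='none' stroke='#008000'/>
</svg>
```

G21
G90
G00 X36.692 Y136.135
M3 S112
G1 X63.190 Y211.709 F3968
G1 X95.344 Y184.906
G1 X120.034 Y178.581
G1 X157.344 Y8.651
G1 X78.437 Y122.421
M5
G00 X69.554 Y42.485
M3 S112
G1 X173.564 Y50.112 F3968
G1 X68.739 Y145.022
G1 X73.626 Y78.297
G1 X99.370 Y80.475
G1 X85.407 Y43.435
G1 X69.554 Y42.485
M5

viewBox `0 0 179.299 235.966` with mm width/height → 1 unit = 1 mm. Flip: y_m = 235.966 − y_svg.

**Shape 1** — `<path>` open polyline, stroke `#008000` → engrave (S112, F3968). Machine vertices: (36.692,136.135) → (63.190,211.709) → (95.344,184.906) → (120.034,178.581) → (157.344,8.651) → (78.437,122.421). Open path.

**Shape 2** — `<path>` closed polygon, stroke `#008000` → engrave (S112, F3968). Machine vertices: (69.554,42.485) → (173.564,50.112) → (68.739,145.022) → (73.626,78.297) → (99.370,80.475) → (85.407,43.435) → (69.554,42.485). Closed: final G1 returns to the first vertex.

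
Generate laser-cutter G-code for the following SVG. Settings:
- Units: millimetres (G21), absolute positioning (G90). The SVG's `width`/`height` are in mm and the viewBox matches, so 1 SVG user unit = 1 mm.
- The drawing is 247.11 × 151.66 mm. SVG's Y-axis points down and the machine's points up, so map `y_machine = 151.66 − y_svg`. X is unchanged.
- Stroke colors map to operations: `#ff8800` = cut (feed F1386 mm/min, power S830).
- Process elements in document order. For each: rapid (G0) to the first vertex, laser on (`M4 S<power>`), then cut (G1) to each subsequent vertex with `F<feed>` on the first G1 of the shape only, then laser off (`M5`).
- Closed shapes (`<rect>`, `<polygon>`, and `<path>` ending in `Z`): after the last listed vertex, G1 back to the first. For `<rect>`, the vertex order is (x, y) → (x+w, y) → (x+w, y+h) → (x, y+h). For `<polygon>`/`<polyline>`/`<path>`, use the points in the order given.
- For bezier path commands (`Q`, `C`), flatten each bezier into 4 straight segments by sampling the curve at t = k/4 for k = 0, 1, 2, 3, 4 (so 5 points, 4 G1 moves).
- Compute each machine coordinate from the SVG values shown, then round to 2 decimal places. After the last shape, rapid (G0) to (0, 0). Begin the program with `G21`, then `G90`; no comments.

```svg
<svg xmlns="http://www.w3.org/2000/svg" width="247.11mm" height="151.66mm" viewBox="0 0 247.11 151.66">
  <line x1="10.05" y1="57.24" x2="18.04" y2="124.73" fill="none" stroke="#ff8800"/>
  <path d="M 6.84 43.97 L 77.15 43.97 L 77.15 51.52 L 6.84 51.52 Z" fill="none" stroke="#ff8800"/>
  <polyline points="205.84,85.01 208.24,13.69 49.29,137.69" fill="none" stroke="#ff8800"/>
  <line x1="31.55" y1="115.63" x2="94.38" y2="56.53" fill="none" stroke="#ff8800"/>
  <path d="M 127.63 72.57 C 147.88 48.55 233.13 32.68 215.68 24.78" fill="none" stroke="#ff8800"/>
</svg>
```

G21
G90
G0 X10.05 Y94.42
M4 S830
G1 X18.04 Y26.93 F1386
M5
G0 X6.84 Y107.69
M4 S830
G1 X77.15 Y107.69 F1386
G1 X77.15 Y100.14
G1 X6.84 Y100.14
G1 X6.84 Y107.69
M5
G0 X205.84 Y66.65
M4 S830
G1 X208.24 Y137.97 F1386
G1 X49.29 Y13.97
M5
G0 X31.55 Y36.03
M4 S830
G1 X94.38 Y95.13 F1386
M5
G0 X127.63 Y79.09
M4 S830
G1 X152.38 Y95.58 F1386
G1 X185.79 Y109.03
G1 X212.13 Y119.46
G1 X215.68 Y126.88
M5
G0 X0.00 Y0.00

Since the viewBox matches the mm dimensions, user units are millimetres directly. The only transform is the Y-flip y_m = 151.66 − y_svg.

Shape 1 is a line segment drawn with `<line>`. Its stroke #ff8800 means cut at S830, F1386. After flipping Y the toolpath is (10.05,94.42) → (18.04,26.93).

Shape 2 is a rectangle drawn with `<path>`. Its stroke #ff8800 means cut at S830, F1386. After flipping Y the toolpath is (6.84,107.69) → (77.15,107.69) → (77.15,100.14) → (6.84,100.14) → (6.84,107.69), returning to the start.

Shape 3 is a open polyline drawn with `<polyline>`. Its stroke #ff8800 means cut at S830, F1386. After flipping Y the toolpath is (205.84,66.65) → (208.24,137.97) → (49.29,13.97).

Shape 4 is a line segment drawn with `<line>`. Its stroke #ff8800 means cut at S830, F1386. After flipping Y the toolpath is (31.55,36.03) → (94.38,95.13).

Shape 5 is a cubic bezier drawn with `<path>`. Its stroke #ff8800 means cut at S830, F1386. After flipping Y the toolpath is (127.63,79.09) → (152.38,95.58) → (185.79,109.03) → (212.13,119.46) → (215.68,126.88).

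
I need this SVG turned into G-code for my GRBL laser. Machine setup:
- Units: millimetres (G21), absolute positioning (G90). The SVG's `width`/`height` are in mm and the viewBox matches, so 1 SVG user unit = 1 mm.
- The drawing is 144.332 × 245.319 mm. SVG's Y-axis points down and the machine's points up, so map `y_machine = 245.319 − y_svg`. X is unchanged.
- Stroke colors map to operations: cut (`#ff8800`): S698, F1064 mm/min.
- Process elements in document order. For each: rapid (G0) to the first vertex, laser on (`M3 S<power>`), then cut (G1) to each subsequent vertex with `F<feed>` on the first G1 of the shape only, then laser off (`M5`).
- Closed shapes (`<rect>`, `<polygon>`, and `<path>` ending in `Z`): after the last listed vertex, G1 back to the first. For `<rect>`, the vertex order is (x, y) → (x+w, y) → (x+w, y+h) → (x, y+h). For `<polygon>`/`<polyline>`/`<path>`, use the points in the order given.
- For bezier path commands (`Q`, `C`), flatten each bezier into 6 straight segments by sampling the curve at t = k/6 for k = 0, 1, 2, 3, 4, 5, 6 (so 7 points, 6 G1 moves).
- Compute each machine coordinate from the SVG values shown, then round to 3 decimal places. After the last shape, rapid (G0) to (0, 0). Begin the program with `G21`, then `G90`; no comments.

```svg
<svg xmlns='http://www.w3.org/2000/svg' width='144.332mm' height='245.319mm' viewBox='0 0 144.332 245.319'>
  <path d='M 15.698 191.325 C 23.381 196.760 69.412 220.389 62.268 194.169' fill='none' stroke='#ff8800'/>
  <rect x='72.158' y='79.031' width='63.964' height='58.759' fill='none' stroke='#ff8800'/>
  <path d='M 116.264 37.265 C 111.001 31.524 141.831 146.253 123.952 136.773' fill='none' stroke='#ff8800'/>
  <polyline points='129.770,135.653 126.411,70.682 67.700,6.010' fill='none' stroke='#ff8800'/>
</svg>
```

Since the viewBox matches the mm dimensions, user units are millimetres directly. The only transform is the Y-flip y_m = 245.319 − y_svg.

Shape 1 is a cubic bezier drawn with `<path>`. Its stroke #ff8800 means cut at S698, F1064. After flipping Y the toolpath is (15.698,53.994) → (22.311,50.075) → (32.774,45.014) → (44.543,40.701) → (55.077,39.026) → (61.832,41.879) → (62.268,51.150).

Shape 2 is a rectangle drawn with `<rect>`. Its stroke #ff8800 means cut at S698, F1064. After flipping Y the toolpath is (72.158,166.288) → (136.122,166.288) → (136.122,107.529) → (72.158,107.529) → (72.158,166.288), returning to the start.

Shape 3 is a cubic bezier drawn with `<path>`. Its stroke #ff8800 means cut at S698, F1064. After flipping Y the toolpath is (116.264,208.054) → (116.248,202.018) → (119.891,182.701) → (124.839,156.898) → (128.735,131.407) → (129.225,113.024) → (123.952,108.546).

Shape 4 is a open polyline drawn with `<polyline>`. Its stroke #ff8800 means cut at S698, F1064. After flipping Y the toolpath is (129.770,109.666) → (126.411,174.637) → (67.700,239.309).

G21
G90
G0 X15.698 Y53.994
M3 S698
G1 X22.311 Y50.075 F1064
G1 X32.774 Y45.014
G1 X44.543 Y40.701
G1 X55.077 Y39.026
G1 X61.832 Y41.879
G1 X62.268 Y51.150
M5
G0 X72.158 Y166.288
M3 S698
G1 X136.122 Y166.288 F1064
G1 X136.122 Y107.529
G1 X72.158 Y107.529
G1 X72.158 Y166.288
M5
G0 X116.264 Y208.054
M3 S698
G1 X116.248 Y202.018 F1064
G1 X119.891 Y182.701
G1 X124.839 Y156.898
G1 X128.735 Y131.407
G1 X129.225 Y113.024
G1 X123.952 Y108.546
M5
G0 X129.770 Y109.666
M3 S698
G1 X126.411 Y174.637 F1064
G1 X67.700 Y239.309
M5
G0 X0.000 Y0.000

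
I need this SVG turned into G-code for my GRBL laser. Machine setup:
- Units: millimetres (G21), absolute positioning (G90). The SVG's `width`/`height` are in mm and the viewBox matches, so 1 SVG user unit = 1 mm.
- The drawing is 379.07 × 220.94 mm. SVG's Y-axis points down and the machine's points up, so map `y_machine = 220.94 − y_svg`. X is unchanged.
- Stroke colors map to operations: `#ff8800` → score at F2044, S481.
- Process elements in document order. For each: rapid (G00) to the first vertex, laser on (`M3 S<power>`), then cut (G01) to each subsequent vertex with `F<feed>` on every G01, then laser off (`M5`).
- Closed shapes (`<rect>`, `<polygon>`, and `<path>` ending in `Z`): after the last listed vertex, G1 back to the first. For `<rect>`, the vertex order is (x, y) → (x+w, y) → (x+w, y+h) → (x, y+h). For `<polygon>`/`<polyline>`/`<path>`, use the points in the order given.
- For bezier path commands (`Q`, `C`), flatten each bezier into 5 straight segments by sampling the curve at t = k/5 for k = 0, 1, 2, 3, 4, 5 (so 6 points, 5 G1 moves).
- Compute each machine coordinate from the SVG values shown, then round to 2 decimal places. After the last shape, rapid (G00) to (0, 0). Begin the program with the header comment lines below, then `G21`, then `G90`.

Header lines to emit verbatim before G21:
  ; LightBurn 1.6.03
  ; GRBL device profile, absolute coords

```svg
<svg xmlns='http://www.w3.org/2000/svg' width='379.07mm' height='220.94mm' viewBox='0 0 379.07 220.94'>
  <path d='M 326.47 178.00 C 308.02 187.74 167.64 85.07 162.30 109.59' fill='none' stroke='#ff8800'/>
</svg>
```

; LightBurn 1.6.03
; GRBL device profile, absolute coords
G21
G90
G00 X326.47 Y42.94
M3 S481
G01 X302.82 Y48.67 F2044
G01 X262.25 Y69.87 F2044
G01 X217.08 Y95.06 F2044
G01 X179.65 Y112.72 F2044
G01 X162.30 Y111.35 F2044
M5
G00 X0.00 Y0.00

Since the viewBox matches the mm dimensions, user units are millimetres directly. The only transform is the Y-flip y_m = 220.94 − y_svg.

Shape 1 is a cubic bezier drawn with `<path>`. Its stroke #ff8800 means score at S481, F2044. After flipping Y the toolpath is (326.47,42.94) → (302.82,48.67) → (262.25,69.87) → (217.08,95.06) → (179.65,112.72) → (162.30,111.35).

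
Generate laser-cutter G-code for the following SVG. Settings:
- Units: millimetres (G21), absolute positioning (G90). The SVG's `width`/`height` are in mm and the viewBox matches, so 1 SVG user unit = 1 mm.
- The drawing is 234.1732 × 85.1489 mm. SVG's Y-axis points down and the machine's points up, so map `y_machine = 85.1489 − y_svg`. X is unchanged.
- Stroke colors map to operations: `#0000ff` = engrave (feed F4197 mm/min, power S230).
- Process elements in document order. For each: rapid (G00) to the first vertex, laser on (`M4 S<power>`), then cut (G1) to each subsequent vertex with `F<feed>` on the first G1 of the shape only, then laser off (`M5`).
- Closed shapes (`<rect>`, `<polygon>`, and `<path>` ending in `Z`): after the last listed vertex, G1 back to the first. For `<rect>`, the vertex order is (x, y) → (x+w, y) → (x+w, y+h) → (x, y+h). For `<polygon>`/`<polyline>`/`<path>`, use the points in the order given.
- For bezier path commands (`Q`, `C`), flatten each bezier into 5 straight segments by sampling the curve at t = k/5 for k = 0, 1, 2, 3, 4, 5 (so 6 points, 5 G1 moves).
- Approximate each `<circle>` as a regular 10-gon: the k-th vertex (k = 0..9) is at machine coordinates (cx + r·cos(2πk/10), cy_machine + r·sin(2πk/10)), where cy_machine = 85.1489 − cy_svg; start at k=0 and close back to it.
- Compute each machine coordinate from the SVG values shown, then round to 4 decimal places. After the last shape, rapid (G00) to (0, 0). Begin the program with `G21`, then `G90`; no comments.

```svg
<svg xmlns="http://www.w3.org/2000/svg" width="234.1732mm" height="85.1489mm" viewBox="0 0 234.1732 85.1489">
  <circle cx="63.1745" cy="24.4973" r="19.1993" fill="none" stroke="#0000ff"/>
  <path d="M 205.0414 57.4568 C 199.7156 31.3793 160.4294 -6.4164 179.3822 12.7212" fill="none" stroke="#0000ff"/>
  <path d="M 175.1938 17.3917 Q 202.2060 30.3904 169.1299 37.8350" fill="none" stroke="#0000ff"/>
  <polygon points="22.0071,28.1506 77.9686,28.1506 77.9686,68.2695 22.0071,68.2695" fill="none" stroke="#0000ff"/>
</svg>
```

G21
G90
G00 X82.3738 Y60.6516
M4 S230
G1 X78.7071 Y71.9367 F4197
G1 X69.1074 Y78.9112
G1 X57.2416 Y78.9112
G1 X47.6419 Y71.9367
G1 X43.9752 Y60.6516
G1 X47.6419 Y49.3665
G1 X57.2416 Y42.3920
G1 X69.1074 Y42.3920
G1 X78.7071 Y49.3665
G1 X82.3738 Y60.6516
M5
G00 X205.0414 Y27.6921
M4 S230
G1 X198.5083 Y44.1956 F4197
G1 X188.2502 Y60.2161
G1 X178.6928 Y72.4585
G1 X174.2616 Y77.6275
G1 X179.3822 Y72.4277
M5
G00 X175.1938 Y67.7572
M4 S230
G1 X183.5951 Y62.7799 F4197
G1 X187.1894 Y58.2469
G1 X185.9767 Y54.1582
G1 X179.9568 Y50.5139
G1 X169.1299 Y47.3139
M5
G00 X22.0071 Y56.9983
M4 S230
G1 X77.9686 Y56.9983 F4197
G1 X77.9686 Y16.8794
G1 X22.0071 Y16.8794
G1 X22.0071 Y56.9983
M5
G00 X0.0000 Y0.0000

1 u = 1 mm; y_m = 85.1489 − y.

[1] `<circle>` circle, #0000ff→engrave S230 F4197: (82.3738,60.6516) → (78.7071,71.9367) → (69.1074,78.9112) → (57.2416,78.9112) → (47.6419,71.9367) → (43.9752,60.6516) → (47.6419,49.3665) → (57.2416,42.3920) → (69.1074,42.3920) → (78.7071,49.3665) → (82.3738,60.6516) (closed)

[2] `<path>` cubic bezier, #0000ff→engrave S230 F4197: (205.0414,27.6921) → (198.5083,44.1956) → (188.2502,60.2161) → (178.6928,72.4585) → (174.2616,77.6275) → (179.3822,72.4277)

[3] `<path>` quadratic bezier, #0000ff→engrave S230 F4197: (175.1938,67.7572) → (183.5951,62.7799) → (187.1894,58.2469) → (185.9767,54.1582) → (179.9568,50.5139) → (169.1299,47.3139)

[4] `<polygon>` rectangle, #0000ff→engrave S230 F4197: (22.0071,56.9983) → (77.9686,56.9983) → (77.9686,16.8794) → (22.0071,16.8794) → (22.0071,56.9983) (closed)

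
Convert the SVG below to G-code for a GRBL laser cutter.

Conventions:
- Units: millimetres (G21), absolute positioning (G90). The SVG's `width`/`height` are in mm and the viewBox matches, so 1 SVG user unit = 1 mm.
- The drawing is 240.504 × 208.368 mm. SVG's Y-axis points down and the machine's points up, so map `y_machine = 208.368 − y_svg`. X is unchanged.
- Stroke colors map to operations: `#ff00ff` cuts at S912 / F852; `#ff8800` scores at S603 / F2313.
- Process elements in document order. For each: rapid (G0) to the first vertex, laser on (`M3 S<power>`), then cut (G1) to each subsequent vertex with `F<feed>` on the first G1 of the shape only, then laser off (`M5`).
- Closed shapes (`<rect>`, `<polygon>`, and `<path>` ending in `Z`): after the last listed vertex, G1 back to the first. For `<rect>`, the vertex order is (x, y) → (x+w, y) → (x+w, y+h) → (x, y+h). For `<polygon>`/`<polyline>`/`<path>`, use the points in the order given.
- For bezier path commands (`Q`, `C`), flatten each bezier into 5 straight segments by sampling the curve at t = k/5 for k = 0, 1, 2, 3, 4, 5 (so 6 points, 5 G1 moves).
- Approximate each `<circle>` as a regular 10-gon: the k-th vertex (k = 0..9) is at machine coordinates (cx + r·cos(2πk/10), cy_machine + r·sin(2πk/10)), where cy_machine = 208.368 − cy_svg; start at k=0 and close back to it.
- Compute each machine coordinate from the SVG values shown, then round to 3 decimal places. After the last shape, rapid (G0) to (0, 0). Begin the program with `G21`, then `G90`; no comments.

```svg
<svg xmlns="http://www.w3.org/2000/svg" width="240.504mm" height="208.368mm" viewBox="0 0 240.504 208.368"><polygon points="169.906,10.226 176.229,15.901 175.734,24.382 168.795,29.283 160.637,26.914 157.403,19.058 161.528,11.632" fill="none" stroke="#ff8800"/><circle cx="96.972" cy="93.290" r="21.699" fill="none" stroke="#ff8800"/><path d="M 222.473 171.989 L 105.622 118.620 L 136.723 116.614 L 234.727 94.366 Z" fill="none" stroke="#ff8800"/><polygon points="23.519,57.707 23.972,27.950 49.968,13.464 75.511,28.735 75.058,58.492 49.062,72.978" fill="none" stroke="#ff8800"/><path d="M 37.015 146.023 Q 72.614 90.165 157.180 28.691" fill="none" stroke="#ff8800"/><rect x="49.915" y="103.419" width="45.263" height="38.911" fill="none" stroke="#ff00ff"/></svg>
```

G21
G90
G0 X169.906 Y198.142
M3 S603
G1 X176.229 Y192.467 F2313
G1 X175.734 Y183.986
G1 X168.795 Y179.085
G1 X160.637 Y181.454
G1 X157.403 Y189.310
G1 X161.528 Y196.736
G1 X169.906 Y198.142
M5
G0 X118.671 Y115.078
M3 S603
G1 X114.527 Y127.832 F2313
G1 X103.677 Y135.715
G1 X90.267 Y135.715
G1 X79.417 Y127.832
G1 X75.273 Y115.078
G1 X79.417 Y102.324
G1 X90.267 Y94.441
G1 X103.677 Y94.441
G1 X114.527 Y102.324
G1 X118.671 Y115.078
M5
G0 X222.473 Y36.379
M3 S603
G1 X105.622 Y89.748 F2313
G1 X136.723 Y91.754
G1 X234.727 Y114.002
G1 X222.473 Y36.379
M5
G0 X23.519 Y150.661
M3 S603
G1 X23.972 Y180.418 F2313
G1 X49.968 Y194.904
G1 X75.511 Y179.633
G1 X75.058 Y149.876
G1 X49.062 Y135.390
G1 X23.519 Y150.661
M5
G0 X37.015 Y62.345
M3 S603
G1 X53.213 Y84.913 F2313
G1 X73.329 Y107.930
G1 X97.362 Y131.396
G1 X125.312 Y155.312
G1 X157.180 Y179.677
M5
G0 X49.915 Y104.949
M3 S912
G1 X95.178 Y104.949 F852
G1 X95.178 Y66.038
G1 X49.915 Y66.038
G1 X49.915 Y104.949
M5
G0 X0.000 Y0.000

viewBox `0 0 240.504 208.368` with mm width/height → 1 unit = 1 mm. Flip: y_m = 208.368 − y_svg.

**Shape 1** — `<polygon>` regular polygon, stroke `#ff8800` → score (S603, F2313). Machine vertices: (169.906,198.142) → (176.229,192.467) → (175.734,183.986) → (168.795,179.085) → (160.637,181.454) → (157.403,189.310) → (161.528,196.736) → (169.906,198.142). Closed: final G1 returns to the first vertex.

**Shape 2** — `<circle>` circle, stroke `#ff8800` → score (S603, F2313). Machine vertices: (118.671,115.078) → (114.527,127.832) → (103.677,135.715) → (90.267,135.715) → (79.417,127.832) → (75.273,115.078) → (79.417,102.324) → (90.267,94.441) → (103.677,94.441) → (114.527,102.324) → (118.671,115.078). Closed: final G1 returns to the first vertex.

**Shape 3** — `<path>` closed polygon, stroke `#ff8800` → score (S603, F2313). Machine vertices: (222.473,36.379) → (105.622,89.748) → (136.723,91.754) → (234.727,114.002) → (222.473,36.379). Closed: final G1 returns to the first vertex.

**Shape 4** — `<polygon>` regular polygon, stroke `#ff8800` → score (S603, F2313). Machine vertices: (23.519,150.661) → (23.972,180.418) → (49.968,194.904) → (75.511,179.633) → (75.058,149.876) → (49.062,135.390) → (23.519,150.661). Closed: final G1 returns to the first vertex.

**Shape 5** — `<path>` quadratic bezier, stroke `#ff8800` → score (S603, F2313). Control points (SVG): P0=(37.015,146.023), P1=(72.614,90.165), P2=(157.180,28.691); sampled at t=k/5. Machine vertices: (37.015,62.345) → (53.213,84.913) → (73.329,107.930) → (97.362,131.396) → (125.312,155.312) → (157.180,179.677). Open path.

**Shape 6** — `<rect>` rectangle, stroke `#ff00ff` → cut (S912, F852). Machine vertices: (49.915,104.949) → (95.178,104.949) → (95.178,66.038) → (49.915,66.038) → (49.915,104.949). Closed: final G1 returns to the first vertex.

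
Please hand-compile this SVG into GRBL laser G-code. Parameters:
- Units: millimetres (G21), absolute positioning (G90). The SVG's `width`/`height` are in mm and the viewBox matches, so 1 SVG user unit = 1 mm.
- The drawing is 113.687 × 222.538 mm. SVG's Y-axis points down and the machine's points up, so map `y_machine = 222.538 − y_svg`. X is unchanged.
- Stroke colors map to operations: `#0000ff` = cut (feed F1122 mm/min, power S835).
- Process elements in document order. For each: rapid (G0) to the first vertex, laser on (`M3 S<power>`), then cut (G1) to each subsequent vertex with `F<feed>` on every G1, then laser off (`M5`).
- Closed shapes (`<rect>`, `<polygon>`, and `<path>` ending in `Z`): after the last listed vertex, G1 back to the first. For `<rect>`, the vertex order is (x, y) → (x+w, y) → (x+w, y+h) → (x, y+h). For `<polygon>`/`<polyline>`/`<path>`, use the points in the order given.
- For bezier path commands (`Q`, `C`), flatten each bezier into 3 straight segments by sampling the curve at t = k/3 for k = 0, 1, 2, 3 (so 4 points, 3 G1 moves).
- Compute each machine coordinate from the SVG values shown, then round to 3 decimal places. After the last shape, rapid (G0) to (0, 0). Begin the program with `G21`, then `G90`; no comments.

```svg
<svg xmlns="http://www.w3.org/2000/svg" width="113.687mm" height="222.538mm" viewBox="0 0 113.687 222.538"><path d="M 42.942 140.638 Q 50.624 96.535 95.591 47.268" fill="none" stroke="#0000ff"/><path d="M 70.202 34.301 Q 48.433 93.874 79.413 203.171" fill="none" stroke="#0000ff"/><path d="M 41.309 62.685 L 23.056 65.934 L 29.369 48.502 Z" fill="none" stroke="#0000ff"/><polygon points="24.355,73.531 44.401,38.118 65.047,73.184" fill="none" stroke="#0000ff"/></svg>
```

viewBox `0 0 113.687 222.538` with mm width/height → 1 unit = 1 mm. Flip: y_m = 222.538 − y_svg.

**Shape 1** — `<path>` quadratic bezier, stroke `#0000ff` → cut (S835, F1122). Control points (SVG): P0=(42.942,140.638), P1=(50.624,96.535), P2=(95.591,47.268); sampled at t=k/3. Machine vertices: (42.942,81.900) → (52.206,111.876) → (69.756,142.999) → (95.591,175.270). Open path.

**Shape 2** — `<path>` quadratic bezier, stroke `#0000ff` → cut (S835, F1122). Control points (SVG): P0=(70.202,34.301), P1=(48.433,93.874), P2=(79.413,203.171); sampled at t=k/3. Machine vertices: (70.202,188.237) → (61.550,142.997) → (64.621,86.707) → (79.413,19.367). Open path.

**Shape 3** — `<path>` regular polygon, stroke `#0000ff` → cut (S835, F1122). Machine vertices: (41.309,159.853) → (23.056,156.604) → (29.369,174.036) → (41.309,159.853). Closed: final G1 returns to the first vertex.

**Shape 4** — `<polygon>` regular polygon, stroke `#0000ff` → cut (S835, F1122). Machine vertices: (24.355,149.007) → (44.401,184.420) → (65.047,149.354) → (24.355,149.007). Closed: final G1 returns to the first vertex.

G21
G90
G0 X42.942 Y81.900
M3 S835
G1 X52.206 Y111.876 F1122
G1 X69.756 Y142.999 F1122
G1 X95.591 Y175.270 F1122
M5
G0 X70.202 Y188.237
M3 S835
G1 X61.550 Y142.997 F1122
G1 X64.621 Y86.707 F1122
G1 X79.413 Y19.367 F1122
M5
G0 X41.309 Y159.853
M3 S835
G1 X23.056 Y156.604 F1122
G1 X29.369 Y174.036 F1122
G1 X41.309 Y159.853 F1122
M5
G0 X24.355 Y149.007
M3 S835
G1 X44.401 Y184.420 F1122
G1 X65.047 Y149.354 F1122
G1 X24.355 Y149.007 F1122
M5
G0 X0.000 Y0.000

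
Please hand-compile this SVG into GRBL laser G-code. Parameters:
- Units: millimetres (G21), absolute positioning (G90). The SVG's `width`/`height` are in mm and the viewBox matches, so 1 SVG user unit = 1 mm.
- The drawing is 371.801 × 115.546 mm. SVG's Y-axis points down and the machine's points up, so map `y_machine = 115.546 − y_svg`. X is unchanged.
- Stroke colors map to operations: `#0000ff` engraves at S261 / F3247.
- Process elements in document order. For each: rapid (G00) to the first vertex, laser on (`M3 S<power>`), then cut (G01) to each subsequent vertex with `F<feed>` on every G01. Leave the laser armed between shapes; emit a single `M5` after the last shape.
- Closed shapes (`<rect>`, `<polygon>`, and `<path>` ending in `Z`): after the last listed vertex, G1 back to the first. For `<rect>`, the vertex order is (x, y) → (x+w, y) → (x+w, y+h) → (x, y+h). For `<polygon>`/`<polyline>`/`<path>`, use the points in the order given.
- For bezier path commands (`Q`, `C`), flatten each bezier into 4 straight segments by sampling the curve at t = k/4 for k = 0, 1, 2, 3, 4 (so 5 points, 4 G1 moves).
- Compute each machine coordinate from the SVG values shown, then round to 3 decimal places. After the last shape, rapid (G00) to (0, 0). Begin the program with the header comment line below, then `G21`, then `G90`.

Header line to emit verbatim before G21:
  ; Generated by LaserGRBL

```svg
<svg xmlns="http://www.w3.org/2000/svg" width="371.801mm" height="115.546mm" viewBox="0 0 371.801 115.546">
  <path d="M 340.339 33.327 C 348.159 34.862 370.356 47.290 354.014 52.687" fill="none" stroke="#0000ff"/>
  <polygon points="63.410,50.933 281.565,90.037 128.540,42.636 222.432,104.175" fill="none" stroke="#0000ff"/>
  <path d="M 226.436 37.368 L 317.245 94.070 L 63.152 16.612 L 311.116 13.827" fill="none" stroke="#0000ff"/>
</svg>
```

1 u = 1 mm; y_m = 115.546 − y.

[1] `<path>` cubic bezier, #0000ff→engrave S261 F3247: (340.339,82.219) → (348.073,79.305) → (356.237,73.987) → (359.871,67.945) → (354.014,62.859)

[2] `<polygon>` closed polygon, #0000ff→engrave S261 F3247: (63.410,64.613) → (281.565,25.509) → (128.540,72.910) → (222.432,11.371) → (63.410,64.613) (closed)

[3] `<path>` open polyline, #0000ff→engrave S261 F3247: (226.436,78.178) → (317.245,21.476) → (63.152,98.934) → (311.116,101.719)

; Generated by LaserGRBL
G21
G90
G00 X340.339 Y82.219
M3 S261
G01 X348.073 Y79.305 F3247
G01 X356.237 Y73.987 F3247
G01 X359.871 Y67.945 F3247
G01 X354.014 Y62.859 F3247
G00 X63.410 Y64.613
M3 S261
G01 X281.565 Y25.509 F3247
G01 X128.540 Y72.910 F3247
G01 X222.432 Y11.371 F3247
G01 X63.410 Y64.613 F3247
G00 X226.436 Y78.178
M3 S261
G01 X317.245 Y21.476 F3247
G01 X63.152 Y98.934 F3247
G01 X311.116 Y101.719 F3247
M5
G00 X0.000 Y0.000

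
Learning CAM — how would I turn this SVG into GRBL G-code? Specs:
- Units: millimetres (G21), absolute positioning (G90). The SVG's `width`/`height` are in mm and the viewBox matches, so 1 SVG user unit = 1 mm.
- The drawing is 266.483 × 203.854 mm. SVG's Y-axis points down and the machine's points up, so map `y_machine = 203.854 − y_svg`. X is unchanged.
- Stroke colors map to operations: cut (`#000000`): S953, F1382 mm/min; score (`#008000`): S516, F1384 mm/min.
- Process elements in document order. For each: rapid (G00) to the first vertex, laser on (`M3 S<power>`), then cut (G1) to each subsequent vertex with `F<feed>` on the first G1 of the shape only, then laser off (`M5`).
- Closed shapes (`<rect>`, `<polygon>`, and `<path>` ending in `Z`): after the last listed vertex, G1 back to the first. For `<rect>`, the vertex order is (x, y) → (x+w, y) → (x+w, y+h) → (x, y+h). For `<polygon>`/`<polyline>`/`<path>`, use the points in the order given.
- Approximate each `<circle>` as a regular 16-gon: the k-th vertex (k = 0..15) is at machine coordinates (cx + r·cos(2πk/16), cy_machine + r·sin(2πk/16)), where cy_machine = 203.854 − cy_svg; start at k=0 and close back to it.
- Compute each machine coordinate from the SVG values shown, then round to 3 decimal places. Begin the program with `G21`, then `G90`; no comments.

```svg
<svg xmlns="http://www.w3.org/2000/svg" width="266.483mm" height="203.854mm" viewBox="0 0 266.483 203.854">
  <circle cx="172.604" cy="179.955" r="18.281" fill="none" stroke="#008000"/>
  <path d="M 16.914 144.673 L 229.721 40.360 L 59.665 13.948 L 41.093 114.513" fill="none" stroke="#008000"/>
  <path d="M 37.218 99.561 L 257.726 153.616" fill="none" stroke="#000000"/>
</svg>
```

G21
G90
G00 X190.885 Y23.899
M3 S516
G1 X189.493 Y30.895 F1384
G1 X185.531 Y36.826
G1 X179.600 Y40.788
G1 X172.604 Y42.180
G1 X165.608 Y40.788
G1 X159.677 Y36.826
G1 X155.715 Y30.895
G1 X154.323 Y23.899
G1 X155.715 Y16.903
G1 X159.677 Y10.972
G1 X165.608 Y7.010
G1 X172.604 Y5.618
G1 X179.600 Y7.010
G1 X185.531 Y10.972
G1 X189.493 Y16.903
G1 X190.885 Y23.899
M5
G00 X16.914 Y59.181
M3 S516
G1 X229.721 Y163.494 F1384
G1 X59.665 Y189.906
G1 X41.093 Y89.341
M5
G00 X37.218 Y104.293
M3 S953
G1 X257.726 Y50.238 F1382
M5

viewBox `0 0 266.483 203.854` with mm width/height → 1 unit = 1 mm. Flip: y_m = 203.854 − y_svg.

**Shape 1** — `<circle>` circle, stroke `#008000` → score (S516, F1384). Machine vertices: (190.885,23.899) → (189.493,30.895) → (185.531,36.826) → (179.600,40.788) → (172.604,42.180) → (165.608,40.788) → (159.677,36.826) → (155.715,30.895) → (154.323,23.899) → (155.715,16.903) → (159.677,10.972) → (165.608,7.010) → (172.604,5.618) → (179.600,7.010) → (185.531,10.972) → (189.493,16.903) → (190.885,23.899). Closed: final G1 returns to the first vertex.

**Shape 2** — `<path>` open polyline, stroke `#008000` → score (S516, F1384). Machine vertices: (16.914,59.181) → (229.721,163.494) → (59.665,189.906) → (41.093,89.341). Open path.

**Shape 3** — `<path>` line segment, stroke `#000000` → cut (S953, F1382). Machine vertices: (37.218,104.293) → (257.726,50.238). Open path.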